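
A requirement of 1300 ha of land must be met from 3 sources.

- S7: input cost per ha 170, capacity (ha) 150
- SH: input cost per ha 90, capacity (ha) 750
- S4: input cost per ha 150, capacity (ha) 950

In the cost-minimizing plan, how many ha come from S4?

550

Fill from the cheapest source first.
SH (90): use full 750 ; 550 ha to go.
Take 550 from S4 at 150 to finish.
S7: unused.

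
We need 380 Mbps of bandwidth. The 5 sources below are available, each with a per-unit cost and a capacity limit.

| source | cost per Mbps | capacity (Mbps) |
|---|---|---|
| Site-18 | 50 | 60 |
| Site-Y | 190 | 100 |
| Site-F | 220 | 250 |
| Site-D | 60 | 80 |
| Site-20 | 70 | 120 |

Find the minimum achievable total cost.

39600

Cheapest first:
Site-18 (50): use full 60 ; 320 Mbps to go.
Take 80 from Site-D at 60 ; need 240 more.
Site-20 (70): use full 120 ; 120 Mbps to go.
Site-Y at 190: take all 100 Mbps ; 20 still needed.
Site-F at 220: take 20 of its 250 ; requirement met.
Cost = 60×50 + 80×60 + 120×70 + 100×190 + 20×220 = 39600.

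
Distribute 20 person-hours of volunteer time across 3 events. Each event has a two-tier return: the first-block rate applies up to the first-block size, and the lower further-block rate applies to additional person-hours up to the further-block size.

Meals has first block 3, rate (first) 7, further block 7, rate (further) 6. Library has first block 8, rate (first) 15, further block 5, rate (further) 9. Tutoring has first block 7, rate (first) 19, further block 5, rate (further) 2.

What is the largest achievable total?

298

Treat each block as its own option and order by rate: Tutoring/first 19 > Library/first 15 > Library/second 9 > Meals/first 7 > Meals/second 6 > Tutoring/second 2.
Fill Tutoring first block (7 at 19) ; 13 left.
Fill Library first block (8 at 15) ; 5 left.
Library/second (9): +5 ; 0 left.
Total = 19×7 + 15×8 + 9×5 = 298.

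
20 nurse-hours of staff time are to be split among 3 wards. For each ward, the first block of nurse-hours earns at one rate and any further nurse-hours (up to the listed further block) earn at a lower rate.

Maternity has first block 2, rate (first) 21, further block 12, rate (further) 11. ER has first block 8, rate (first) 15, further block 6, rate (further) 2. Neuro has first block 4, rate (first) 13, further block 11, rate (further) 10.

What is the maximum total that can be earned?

Rank every tier by rate: Maternity/tier1 21 > ER/tier1 15 > Neuro/tier1 13 > Maternity/tier2 11 > Neuro/tier2 10 > ER/tier2 2.
Maternity/tier1 (21): +2 ; 18 left.
Fill ER tier1 block (8 at 15) ; 10 left.
Fill Neuro tier1 block (4 at 13) ; 6 left.
6 remain; put them into Maternity tier2 at 11.
Total = 21×2 + 15×8 + 13×4 + 11×6 = 280.

280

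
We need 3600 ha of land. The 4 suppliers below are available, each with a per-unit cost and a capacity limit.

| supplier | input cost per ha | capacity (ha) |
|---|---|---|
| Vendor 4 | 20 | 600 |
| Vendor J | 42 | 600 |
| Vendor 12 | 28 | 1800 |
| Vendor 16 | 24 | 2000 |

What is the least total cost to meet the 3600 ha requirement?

88000

Use suppliers in increasing cost order.
Vendor 4 (20): use full 600 — 3000 ha to go.
Take 2000 from Vendor 16 at 24 — need 1000 more.
Vendor 12 (28): take the remaining 1000 — done.
Vendor J: unused.
Cost = 600×20 + 2000×24 + 1000×28 = 88000.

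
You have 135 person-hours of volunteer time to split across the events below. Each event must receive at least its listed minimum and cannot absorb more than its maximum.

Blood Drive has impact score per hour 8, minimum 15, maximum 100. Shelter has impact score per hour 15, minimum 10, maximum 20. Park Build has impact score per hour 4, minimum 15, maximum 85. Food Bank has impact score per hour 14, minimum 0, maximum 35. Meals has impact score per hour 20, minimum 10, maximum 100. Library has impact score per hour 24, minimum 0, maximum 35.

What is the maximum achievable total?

2370

Meeting every minimum uses 15+10+15+0+10+0 = 50 person-hours, leaving 85.
Rank by impact score per hour: Library 24 > Meals 20 > Shelter 15 > Food Bank 14 > Blood Drive 8 > Park Build 4.
Give Library 35 more to hit its cap of 35 — 50 left.
Meals: +50 (room for 90) → 60. Pool exhausted.
Total = 8×15 + 15×10 + 4×15 + 20×60 + 24×35 = 2370.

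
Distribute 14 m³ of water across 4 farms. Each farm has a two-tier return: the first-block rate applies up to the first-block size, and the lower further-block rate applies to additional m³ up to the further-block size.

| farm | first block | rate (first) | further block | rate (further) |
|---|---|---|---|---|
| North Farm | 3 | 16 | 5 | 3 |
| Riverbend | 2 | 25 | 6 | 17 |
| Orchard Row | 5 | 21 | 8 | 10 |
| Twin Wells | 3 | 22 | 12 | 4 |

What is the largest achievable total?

289

Treat each block as its own option and order by rate: Riverbend/T1 25 > Twin Wells/T1 22 > Orchard Row/T1 21 > Riverbend/T2 17 > North Farm/T1 16 > Orchard Row/T2 10 > Twin Wells/T2 4 > North Farm/T2 3.
Riverbend T1 at 25: fill all 2 ; 12 left.
Fill Twin Wells T1 block (3 at 22) ; 9 left.
Fill Orchard Row T1 block (5 at 21) ; 4 left.
4 remain; put them into Riverbend T2 at 17.
Total = 25×2 + 22×3 + 21×5 + 17×4 = 289.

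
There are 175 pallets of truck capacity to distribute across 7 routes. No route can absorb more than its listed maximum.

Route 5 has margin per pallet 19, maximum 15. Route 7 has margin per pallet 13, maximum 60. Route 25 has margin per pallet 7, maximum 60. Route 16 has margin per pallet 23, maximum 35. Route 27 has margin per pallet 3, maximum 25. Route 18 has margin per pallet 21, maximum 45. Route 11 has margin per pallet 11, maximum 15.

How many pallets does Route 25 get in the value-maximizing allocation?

5

Rank by margin per pallet: Route 16 23 > Route 18 21 > Route 5 19 > Route 7 13 > Route 11 11 > Route 25 7 > Route 27 3.
Give Route 16 35 to hit its cap of 35 — 140 left.
Route 18 takes 45 to reach its cap of 45 — 95 left.
Route 5: +15 to 15 (cap) — 80 left.
Give Route 7 60 to hit its cap of 60 — 20 left.
Give Route 11 15 to hit its cap of 15 — 5 left.
Only 5 left; Route 25 takes them to reach 5.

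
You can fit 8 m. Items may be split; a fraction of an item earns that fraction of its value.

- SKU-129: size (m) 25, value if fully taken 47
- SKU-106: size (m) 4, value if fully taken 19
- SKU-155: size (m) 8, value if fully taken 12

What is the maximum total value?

Sort by value density: SKU-106 19/4≈4.75, SKU-129 47/25≈1.88, SKU-155 12/8≈1.5.
All 4 m of SKU-106 fit (value 19) — 4 remain.
Fill the last 4 m with part of SKU-129: 4/25 of it earns 7.52.
Total value = 26.52.

26.52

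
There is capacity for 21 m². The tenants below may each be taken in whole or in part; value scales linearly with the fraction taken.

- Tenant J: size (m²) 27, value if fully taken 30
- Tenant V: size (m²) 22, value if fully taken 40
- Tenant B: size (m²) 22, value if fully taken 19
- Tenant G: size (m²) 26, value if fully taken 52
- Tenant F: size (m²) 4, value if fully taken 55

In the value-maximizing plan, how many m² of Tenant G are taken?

Sort by value density: Tenant F 55/4≈13.8, Tenant G 52/26≈2, Tenant V 40/22≈1.82, Tenant J 30/27≈1.11, Tenant B 19/22≈0.864.
Tenant F: take in full, 4 m² for value 55 ; 17 left.
17 m² left: a 17/26 share of Tenant G gives 52×17/26 = 34.

17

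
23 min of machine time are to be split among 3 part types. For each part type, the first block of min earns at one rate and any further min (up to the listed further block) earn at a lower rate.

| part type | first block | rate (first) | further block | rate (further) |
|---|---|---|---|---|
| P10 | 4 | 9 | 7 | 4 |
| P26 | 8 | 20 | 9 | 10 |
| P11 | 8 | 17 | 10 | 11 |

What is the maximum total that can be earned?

Treat each block as its own option and order by rate: P26/tier1 20 > P11/tier1 17 > P11/tier2 11 > P26/tier2 10 > P10/tier1 9 > P10/tier2 4.
P26/tier1 (20): +8 ; 15 left.
P11/tier1 (17): +8 ; 7 left.
7 remain; put them into P11 tier2 at 11.
Total = 20×8 + 17×8 + 11×7 = 373.

373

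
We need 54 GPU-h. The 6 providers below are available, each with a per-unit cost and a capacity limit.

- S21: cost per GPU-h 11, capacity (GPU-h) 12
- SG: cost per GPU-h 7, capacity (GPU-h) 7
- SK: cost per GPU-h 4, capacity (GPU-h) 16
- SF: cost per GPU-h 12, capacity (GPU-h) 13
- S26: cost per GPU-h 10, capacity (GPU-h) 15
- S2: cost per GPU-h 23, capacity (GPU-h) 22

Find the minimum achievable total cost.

Fill from the cheapest provider first.
SK (4): use full 16 ; 38 GPU-h to go.
SG (7): use full 7 ; 31 GPU-h to go.
S26 at 10: take all 15 GPU-h ; 16 still needed.
S21 at 11: take all 12 GPU-h ; 4 still needed.
SF (12): take the remaining 4 ; done.
S2: unused.
Cost = 16×4 + 7×7 + 15×10 + 12×11 + 4×12 = 443.

443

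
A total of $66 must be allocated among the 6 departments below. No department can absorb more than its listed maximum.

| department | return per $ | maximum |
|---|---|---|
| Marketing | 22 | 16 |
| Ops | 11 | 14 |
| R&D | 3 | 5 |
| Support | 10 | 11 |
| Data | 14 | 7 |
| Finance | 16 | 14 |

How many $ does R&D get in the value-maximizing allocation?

4

Order the departments by return per $: Marketing 22 > Finance 16 > Data 14 > Ops 11 > Support 10 > R&D 3.
Marketing: +16 to 16 (cap) → 50 left.
Give Finance 14 to hit its cap of 14 → 36 left.
Data: +7 to 7 (cap) → 29 left.
Ops: +14 to 14 (cap) → 15 left.
Support takes 11 to reach its cap of 11 → 4 left.
R&D has room for 5 but only 4 remain, so it gets 4.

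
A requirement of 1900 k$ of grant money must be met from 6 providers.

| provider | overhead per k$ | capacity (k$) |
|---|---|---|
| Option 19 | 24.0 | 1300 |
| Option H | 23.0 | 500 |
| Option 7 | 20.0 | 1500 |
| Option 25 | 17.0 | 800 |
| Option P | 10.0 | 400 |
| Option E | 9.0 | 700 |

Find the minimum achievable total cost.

Use providers in increasing cost order.
Option E at 9.0: take all 700 k$ — 1200 still needed.
Take 400 from Option P at 10.0 — need 800 more.
Option 25 at 17.0: take all 800 k$ — 0 still needed.
Option 7, Option H, Option 19: unused.
Cost = 700×9.0 + 400×10.0 + 800×17.0 = 23900.

23900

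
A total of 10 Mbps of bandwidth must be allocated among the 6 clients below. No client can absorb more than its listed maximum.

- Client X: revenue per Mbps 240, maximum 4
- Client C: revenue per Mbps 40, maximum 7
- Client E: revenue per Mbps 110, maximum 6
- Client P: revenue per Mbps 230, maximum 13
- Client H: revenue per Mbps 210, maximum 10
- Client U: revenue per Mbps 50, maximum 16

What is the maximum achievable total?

Highest revenue per Mbps first: Client X 240 > Client P 230 > Client H 210 > Client E 110 > Client U 50 > Client C 40.
Client X takes 4 to reach its cap of 4 — 6 left.
Client P has room for 13 but only 6 remain, so it gets 6.
Total = 240×4 + 230×6 = 2340.

2340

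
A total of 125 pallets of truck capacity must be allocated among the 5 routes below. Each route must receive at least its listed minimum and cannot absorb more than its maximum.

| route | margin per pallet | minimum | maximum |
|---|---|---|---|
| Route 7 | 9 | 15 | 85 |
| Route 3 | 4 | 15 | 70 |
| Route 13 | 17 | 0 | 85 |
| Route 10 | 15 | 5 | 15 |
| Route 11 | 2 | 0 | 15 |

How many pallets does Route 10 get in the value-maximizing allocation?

Meeting every minimum uses 15+15+0+5+0 = 35 pallets, leaving 90.
Rank by margin per pallet: Route 13 17 > Route 10 15 > Route 7 9 > Route 3 4 > Route 11 2.
Give Route 13 85 more to hit its cap of 85 — 5 left.
Route 10 has room for 10 more but only 5 remain, so it gets 10.

10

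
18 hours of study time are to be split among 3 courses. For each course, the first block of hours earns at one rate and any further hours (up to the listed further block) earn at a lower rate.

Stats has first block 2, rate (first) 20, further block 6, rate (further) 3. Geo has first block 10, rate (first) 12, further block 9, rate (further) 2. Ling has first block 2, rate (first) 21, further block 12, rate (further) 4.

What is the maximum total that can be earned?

Order all 6 blocks by rate: Ling/tier1 21 > Stats/tier1 20 > Geo/tier1 12 > Ling/tier2 4 > Stats/tier2 3 > Geo/tier2 2.
Fill Ling tier1 block (2 at 21) — 16 left.
Stats tier1 at 20: fill all 2 — 14 left.
Geo/tier1 (12): +10 — 4 left.
Ling/tier2: +4 of 12 at 4; pool empty.
Total = 21×2 + 20×2 + 12×10 + 4×4 = 218.

218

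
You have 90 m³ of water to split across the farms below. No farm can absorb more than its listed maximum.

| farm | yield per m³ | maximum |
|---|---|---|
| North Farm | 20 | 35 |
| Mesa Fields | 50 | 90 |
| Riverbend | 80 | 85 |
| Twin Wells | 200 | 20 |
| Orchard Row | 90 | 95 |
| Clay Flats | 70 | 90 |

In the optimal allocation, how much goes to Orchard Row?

Order the farms by yield per m³: Twin Wells 200 > Orchard Row 90 > Riverbend 80 > Clay Flats 70 > Mesa Fields 50 > North Farm 20.
Give Twin Wells 20 to hit its cap of 20 — 70 left.
Only 70 left; Orchard Row takes them to reach 70.

70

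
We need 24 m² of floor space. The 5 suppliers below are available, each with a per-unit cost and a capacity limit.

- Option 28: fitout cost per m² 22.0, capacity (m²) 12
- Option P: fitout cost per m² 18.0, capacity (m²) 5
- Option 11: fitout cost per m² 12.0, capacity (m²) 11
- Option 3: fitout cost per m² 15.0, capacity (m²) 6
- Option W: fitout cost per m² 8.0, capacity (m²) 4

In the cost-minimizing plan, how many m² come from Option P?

3

Use suppliers in increasing cost order.
Option W (8.0): use full 4 ; 20 m² to go.
Option 11 at 12.0: take all 11 m² ; 9 still needed.
Option 3 at 15.0: take all 6 m² ; 3 still needed.
Take 3 from Option P at 18.0 to finish.
Option 28: unused.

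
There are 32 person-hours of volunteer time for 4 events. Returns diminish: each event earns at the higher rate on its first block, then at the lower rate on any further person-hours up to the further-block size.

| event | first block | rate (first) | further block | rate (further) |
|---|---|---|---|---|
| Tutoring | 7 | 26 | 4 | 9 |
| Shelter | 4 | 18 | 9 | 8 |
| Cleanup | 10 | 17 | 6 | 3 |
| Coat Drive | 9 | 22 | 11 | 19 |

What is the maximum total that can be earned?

678

Order all 8 blocks by rate: Tutoring/tier1 26 > Coat Drive/tier1 22 > Coat Drive/tier2 19 > Shelter/tier1 18 > Cleanup/tier1 17 > Tutoring/tier2 9 > Shelter/tier2 8 > Cleanup/tier2 3.
Fill Tutoring tier1 block (7 at 26) → 25 left.
Coat Drive/tier1 (22): +9 → 16 left.
Coat Drive tier2 at 19: fill all 11 → 5 left.
Shelter/tier1 (18): +4 → 1 left.
Cleanup/tier1: +1 of 10 at 17; pool empty.
Total = 26×7 + 22×9 + 19×11 + 18×4 + 17×1 = 678.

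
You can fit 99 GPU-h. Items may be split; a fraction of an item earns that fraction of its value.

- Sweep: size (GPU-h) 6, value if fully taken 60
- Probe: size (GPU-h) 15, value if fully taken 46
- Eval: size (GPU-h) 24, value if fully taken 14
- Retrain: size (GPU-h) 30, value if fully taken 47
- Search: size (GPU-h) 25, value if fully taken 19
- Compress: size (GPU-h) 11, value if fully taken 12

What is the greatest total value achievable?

191

Rank by value-to-size ratio: Sweep 60/6≈10, Probe 46/15≈3.07, Retrain 47/30≈1.57, Compress 12/11≈1.09, Search 19/25≈0.76, Eval 14/24≈0.583.
All 6 GPU-h of Sweep fit (value 60) ; 93 remain.
All 15 GPU-h of Probe fit (value 46) ; 78 remain.
Take all of Retrain (30 GPU-h, value 47) ; 48 GPU-h left.
All 11 GPU-h of Compress fit (value 12) ; 37 remain.
Take all of Search (25 GPU-h, value 19) ; 12 GPU-h left.
Fill the last 12 GPU-h with part of Eval: 12/24 of it earns 7.
Total value = 191.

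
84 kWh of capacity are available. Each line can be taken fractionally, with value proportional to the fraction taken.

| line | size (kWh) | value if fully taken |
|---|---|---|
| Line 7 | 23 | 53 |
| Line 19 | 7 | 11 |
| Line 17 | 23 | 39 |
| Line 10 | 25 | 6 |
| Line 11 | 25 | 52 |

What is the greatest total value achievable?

Rank by value-to-size ratio: Line 7 53/23≈2.3, Line 11 52/25≈2.08, Line 17 39/23≈1.7, Line 19 11/7≈1.57, Line 10 6/25≈0.24.
All 23 kWh of Line 7 fit (value 53) — 61 remain.
Take all of Line 11 (25 kWh, value 52) — 36 kWh left.
Line 17: take in full, 23 kWh for value 39 — 13 left.
Take all of Line 19 (7 kWh, value 11) — 6 kWh left.
Fill the last 6 kWh with part of Line 10: 6/25 of it earns 1.44.
Total value = 156.44.

156.44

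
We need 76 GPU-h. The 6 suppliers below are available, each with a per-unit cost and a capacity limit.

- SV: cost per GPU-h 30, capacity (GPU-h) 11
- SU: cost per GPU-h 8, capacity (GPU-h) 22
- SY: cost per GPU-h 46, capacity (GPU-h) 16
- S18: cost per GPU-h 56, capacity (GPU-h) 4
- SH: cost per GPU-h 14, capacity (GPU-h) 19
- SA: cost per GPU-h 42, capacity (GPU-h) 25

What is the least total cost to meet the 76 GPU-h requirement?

1780

Cheapest first:
Take 22 from SU at 8 → need 54 more.
Take 19 from SH at 14 → need 35 more.
SV at 30: take all 11 GPU-h → 24 still needed.
SA (42): take the remaining 24 → done.
SY, S18: unused.
Cost = 22×8 + 19×14 + 11×30 + 24×42 = 1780.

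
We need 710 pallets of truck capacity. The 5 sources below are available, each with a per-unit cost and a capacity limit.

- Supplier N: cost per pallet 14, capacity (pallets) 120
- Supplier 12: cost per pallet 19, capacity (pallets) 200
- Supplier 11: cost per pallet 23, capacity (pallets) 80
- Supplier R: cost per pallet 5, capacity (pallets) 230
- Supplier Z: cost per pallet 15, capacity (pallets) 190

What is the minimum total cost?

8910

Use sources in increasing cost order.
Take 230 from Supplier R at 5 → need 480 more.
Take 120 from Supplier N at 14 → need 360 more.
Take 190 from Supplier Z at 15 → need 170 more.
Supplier 12 (19): take the remaining 170 → done.
Supplier 11: unused.
Cost = 230×5 + 120×14 + 190×15 + 170×19 = 8910.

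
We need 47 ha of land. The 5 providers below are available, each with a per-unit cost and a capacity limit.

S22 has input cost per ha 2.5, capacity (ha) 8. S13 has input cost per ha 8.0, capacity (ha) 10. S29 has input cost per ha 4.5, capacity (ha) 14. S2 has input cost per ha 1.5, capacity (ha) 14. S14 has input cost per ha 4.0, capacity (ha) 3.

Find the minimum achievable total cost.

180

Use providers in increasing cost order.
S2 at 1.5: take all 14 ha — 33 still needed.
Take 8 from S22 at 2.5 — need 25 more.
S14 (4.0): use full 3 — 22 ha to go.
S29 (4.5): use full 14 — 8 ha to go.
S13 at 8.0: take 8 of its 10 — requirement met.
Cost = 14×1.5 + 8×2.5 + 3×4.0 + 14×4.5 + 8×8.0 = 180.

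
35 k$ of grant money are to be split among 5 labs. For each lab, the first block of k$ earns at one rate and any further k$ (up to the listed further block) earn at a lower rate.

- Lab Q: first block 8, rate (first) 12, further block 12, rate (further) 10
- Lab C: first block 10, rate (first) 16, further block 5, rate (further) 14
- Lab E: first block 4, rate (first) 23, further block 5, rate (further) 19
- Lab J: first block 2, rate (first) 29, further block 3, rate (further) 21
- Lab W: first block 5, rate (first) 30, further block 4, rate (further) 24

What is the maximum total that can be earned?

Rank every tier by rate: Lab W/first 30 > Lab J/first 29 > Lab W/second 24 > Lab E/first 23 > Lab J/second 21 > Lab E/second 19 > Lab C/first 16 > Lab C/second 14 > Lab Q/first 12 > Lab Q/second 10.
Fill Lab W first block (5 at 30) — 30 left.
Lab J first at 29: fill all 2 — 28 left.
Lab W second at 24: fill all 4 — 24 left.
Fill Lab E first block (4 at 23) — 20 left.
Lab J/second (21): +3 — 17 left.
Lab E second at 19: fill all 5 — 12 left.
Lab C first at 16: fill all 10 — 2 left.
2 remain; put them into Lab C second at 14.
Total = 30×5 + 29×2 + 24×4 + 23×4 + 21×3 + 19×5 + 16×10 + 14×2 = 742.

742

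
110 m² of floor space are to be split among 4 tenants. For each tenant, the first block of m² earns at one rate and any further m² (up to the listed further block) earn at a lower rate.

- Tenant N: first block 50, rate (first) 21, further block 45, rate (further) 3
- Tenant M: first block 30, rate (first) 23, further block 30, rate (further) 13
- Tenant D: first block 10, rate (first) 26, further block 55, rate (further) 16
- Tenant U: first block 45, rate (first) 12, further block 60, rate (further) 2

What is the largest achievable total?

Rank every tier by rate: Tenant D/T1 26 > Tenant M/T1 23 > Tenant N/T1 21 > Tenant D/T2 16 > Tenant M/T2 13 > Tenant U/T1 12 > Tenant N/T2 3 > Tenant U/T2 2.
Tenant D/T1 (26): +10 → 100 left.
Tenant M/T1 (23): +30 → 70 left.
Tenant N T1 at 21: fill all 50 → 20 left.
20 remain; put them into Tenant D T2 at 16.
Total = 26×10 + 23×30 + 21×50 + 16×20 = 2320.

2320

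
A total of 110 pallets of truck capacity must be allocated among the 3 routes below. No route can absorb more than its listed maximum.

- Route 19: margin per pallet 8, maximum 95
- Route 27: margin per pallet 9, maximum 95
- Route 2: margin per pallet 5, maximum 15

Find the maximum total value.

Rank by margin per pallet: Route 27 9 > Route 19 8 > Route 2 5.
Route 27: +95 to 95 (cap) — 15 left.
Route 19: +15 (room for 95) → 15. Pool exhausted.
Total = 8×15 + 9×95 = 975.

975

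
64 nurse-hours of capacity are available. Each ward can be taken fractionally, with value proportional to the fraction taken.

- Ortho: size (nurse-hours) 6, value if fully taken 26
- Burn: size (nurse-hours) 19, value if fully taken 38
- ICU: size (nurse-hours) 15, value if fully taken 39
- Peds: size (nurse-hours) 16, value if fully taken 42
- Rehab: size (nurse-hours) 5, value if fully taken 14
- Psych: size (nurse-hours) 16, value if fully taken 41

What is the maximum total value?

174

Best value per unit of size first: Ortho 26/6≈4.33, Rehab 14/5≈2.8, Peds 42/16≈2.62, ICU 39/15≈2.6, Psych 41/16≈2.56, Burn 38/19≈2.
Ortho: take in full, 6 nurse-hours for value 26 ; 58 left.
Rehab: take in full, 5 nurse-hours for value 14 ; 53 left.
All 16 nurse-hours of Peds fit (value 42) ; 37 remain.
ICU: take in full, 15 nurse-hours for value 39 ; 22 left.
Take all of Psych (16 nurse-hours, value 41) ; 6 nurse-hours left.
Fill the last 6 nurse-hours with part of Burn: 6/19 of it earns 12.
Total value = 174.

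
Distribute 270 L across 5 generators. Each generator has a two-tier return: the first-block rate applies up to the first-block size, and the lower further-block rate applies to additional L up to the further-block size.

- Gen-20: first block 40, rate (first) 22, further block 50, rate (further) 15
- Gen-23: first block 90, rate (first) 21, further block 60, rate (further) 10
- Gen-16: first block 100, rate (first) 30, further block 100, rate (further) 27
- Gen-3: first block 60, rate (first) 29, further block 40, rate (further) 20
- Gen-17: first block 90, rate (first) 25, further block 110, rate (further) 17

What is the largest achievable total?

7690

Rank every tier by rate: Gen-16/tier1 30 > Gen-3/tier1 29 > Gen-16/tier2 27 > Gen-17/tier1 25 > Gen-20/tier1 22 > Gen-23/tier1 21 > Gen-3/tier2 20 > Gen-17/tier2 17 > Gen-20/tier2 15 > Gen-23/tier2 10.
Fill Gen-16 tier1 block (100 at 30) — 170 left.
Gen-3 tier1 at 29: fill all 60 — 110 left.
Gen-16 tier2 at 27: fill all 100 — 10 left.
10 remain; put them into Gen-17 tier1 at 25.
Total = 30×100 + 29×60 + 27×100 + 25×10 = 7690.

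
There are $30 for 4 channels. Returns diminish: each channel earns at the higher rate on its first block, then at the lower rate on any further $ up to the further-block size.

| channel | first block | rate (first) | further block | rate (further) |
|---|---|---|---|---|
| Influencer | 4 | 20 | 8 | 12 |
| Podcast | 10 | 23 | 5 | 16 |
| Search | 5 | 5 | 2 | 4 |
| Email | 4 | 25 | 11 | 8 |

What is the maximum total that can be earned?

574

Order all 8 blocks by rate: Email/tier1 25 > Podcast/tier1 23 > Influencer/tier1 20 > Podcast/tier2 16 > Influencer/tier2 12 > Email/tier2 8 > Search/tier1 5 > Search/tier2 4.
Email tier1 at 25: fill all 4 → 26 left.
Podcast tier1 at 23: fill all 10 → 16 left.
Influencer tier1 at 20: fill all 4 → 12 left.
Fill Podcast tier2 block (5 at 16) → 7 left.
7 remain; put them into Influencer tier2 at 12.
Total = 25×4 + 23×10 + 20×4 + 16×5 + 12×7 = 574.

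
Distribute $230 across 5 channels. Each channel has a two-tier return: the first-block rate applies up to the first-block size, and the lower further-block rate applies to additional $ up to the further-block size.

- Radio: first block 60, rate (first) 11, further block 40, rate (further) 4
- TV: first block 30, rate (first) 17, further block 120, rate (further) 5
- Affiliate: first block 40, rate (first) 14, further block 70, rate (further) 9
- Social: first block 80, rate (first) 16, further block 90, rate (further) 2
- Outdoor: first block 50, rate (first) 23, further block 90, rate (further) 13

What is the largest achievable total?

3890

Order all 10 blocks by rate: Outdoor/T1 23 > TV/T1 17 > Social/T1 16 > Affiliate/T1 14 > Outdoor/T2 13 > Radio/T1 11 > Affiliate/T2 9 > TV/T2 5 > Radio/T2 4 > Social/T2 2.
Outdoor/T1 (23): +50 — 180 left.
TV/T1 (17): +30 — 150 left.
Social/T1 (16): +80 — 70 left.
Affiliate/T1 (14): +40 — 30 left.
Outdoor T2 at 13: only 30 left, fill 30.
Total = 23×50 + 17×30 + 16×80 + 14×40 + 13×30 = 3890.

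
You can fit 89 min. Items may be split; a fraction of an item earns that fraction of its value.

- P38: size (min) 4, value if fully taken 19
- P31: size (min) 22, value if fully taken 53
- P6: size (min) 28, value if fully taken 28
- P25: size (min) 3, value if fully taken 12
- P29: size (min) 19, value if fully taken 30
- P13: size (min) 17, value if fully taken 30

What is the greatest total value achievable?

Best value per unit of size first: P38 19/4≈4.75, P25 12/3≈4, P31 53/22≈2.41, P13 30/17≈1.76, P29 30/19≈1.58, P6 28/28≈1.
All 4 min of P38 fit (value 19) → 85 remain.
P25: take in full, 3 min for value 12 → 82 left.
P31: take in full, 22 min for value 53 → 60 left.
Take all of P13 (17 min, value 30) → 43 min left.
Take all of P29 (19 min, value 30) → 24 min left.
Fill the last 24 min with part of P6: 24/28 of it earns 24.
Total value = 168.

168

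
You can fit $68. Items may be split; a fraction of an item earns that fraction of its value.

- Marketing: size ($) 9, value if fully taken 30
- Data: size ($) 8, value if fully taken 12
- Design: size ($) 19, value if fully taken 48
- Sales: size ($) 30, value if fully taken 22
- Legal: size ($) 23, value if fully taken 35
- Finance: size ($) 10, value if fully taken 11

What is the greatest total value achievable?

Rank by value-to-size ratio: Marketing 30/9≈3.33, Design 48/19≈2.53, Legal 35/23≈1.52, Data 12/8≈1.5, Finance 11/10≈1.1, Sales 22/30≈0.733.
Marketing: take in full, 9 $ for value 30 — 59 left.
Design: take in full, 19 $ for value 48 — 40 left.
Take all of Legal (23 $, value 35) — 17 $ left.
All 8 $ of Data fit (value 12) — 9 remain.
Only 9 $ remain; take 9/10 of Finance for value 11×9/10 = 9.9.
Total value = 134.9.

134.9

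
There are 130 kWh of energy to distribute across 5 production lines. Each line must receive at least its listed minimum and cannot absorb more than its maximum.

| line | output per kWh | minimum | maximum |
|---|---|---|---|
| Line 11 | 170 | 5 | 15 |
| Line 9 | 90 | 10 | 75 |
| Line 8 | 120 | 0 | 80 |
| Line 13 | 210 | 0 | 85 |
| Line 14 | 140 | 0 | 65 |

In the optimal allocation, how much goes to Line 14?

Meeting every minimum uses 5+10+0+0+0 = 15 kWh, leaving 115.
Highest output per kWh first: Line 13 210 > Line 11 170 > Line 14 140 > Line 8 120 > Line 9 90.
Line 13: +85 to 85 (cap) ; 30 left.
Line 11 takes 10 more to reach its cap of 15 ; 20 left.
Line 14 has room for 65 more but only 20 remain, so it gets 20.

20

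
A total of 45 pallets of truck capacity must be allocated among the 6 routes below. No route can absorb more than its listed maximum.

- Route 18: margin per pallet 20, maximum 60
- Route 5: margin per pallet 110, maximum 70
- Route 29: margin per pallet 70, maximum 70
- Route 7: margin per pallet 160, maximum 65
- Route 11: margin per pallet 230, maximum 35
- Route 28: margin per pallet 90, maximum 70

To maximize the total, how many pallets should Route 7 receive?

10

Rank by margin per pallet: Route 11 230 > Route 7 160 > Route 5 110 > Route 28 90 > Route 29 70 > Route 18 20.
Route 11: +35 to 35 (cap) — 10 left.
Only 10 left; Route 7 takes them to reach 10.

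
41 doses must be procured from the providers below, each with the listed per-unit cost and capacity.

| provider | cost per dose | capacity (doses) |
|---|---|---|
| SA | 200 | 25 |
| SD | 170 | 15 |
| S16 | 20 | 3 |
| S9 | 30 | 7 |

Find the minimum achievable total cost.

6020

Fill from the cheapest provider first.
Take 3 from S16 at 20 — need 38 more.
S9 at 30: take all 7 doses — 31 still needed.
SD (170): use full 15 — 16 doses to go.
Take 16 from SA at 200 to finish.
Cost = 3×20 + 7×30 + 15×170 + 16×200 = 6020.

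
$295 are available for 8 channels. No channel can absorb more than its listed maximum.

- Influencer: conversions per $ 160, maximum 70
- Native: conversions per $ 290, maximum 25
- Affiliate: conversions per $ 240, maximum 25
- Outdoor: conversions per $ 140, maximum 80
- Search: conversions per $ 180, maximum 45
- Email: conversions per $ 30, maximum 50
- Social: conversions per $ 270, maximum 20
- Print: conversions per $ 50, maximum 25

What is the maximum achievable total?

Order the channels by conversions per $: Native 290 > Social 270 > Affiliate 240 > Search 180 > Influencer 160 > Outdoor 140 > Print 50 > Email 30.
Give Native 25 to hit its cap of 25 ; 270 left.
Social takes 20 to reach its cap of 20 ; 250 left.
Give Affiliate 25 to hit its cap of 25 ; 225 left.
Search takes 45 to reach its cap of 45 ; 180 left.
Influencer: +70 to 70 (cap) ; 110 left.
Give Outdoor 80 to hit its cap of 80 ; 30 left.
Print: +25 to 25 (cap) ; 5 left.
Email: +5 (room for 50) → 5. Pool exhausted.
Total = 160×70 + 290×25 + 240×25 + 140×80 + 180×45 + 30×5 + 270×20 + 50×25 = 50550.

50550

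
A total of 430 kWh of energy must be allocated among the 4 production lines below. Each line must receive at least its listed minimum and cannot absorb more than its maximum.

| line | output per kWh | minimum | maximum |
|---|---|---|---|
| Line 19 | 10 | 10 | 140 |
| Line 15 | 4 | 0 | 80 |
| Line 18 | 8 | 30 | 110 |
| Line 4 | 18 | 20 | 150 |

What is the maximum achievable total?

5100

Meeting every minimum uses 10+0+30+20 = 60 kWh, leaving 370.
Rank by output per kWh: Line 4 18 > Line 19 10 > Line 18 8 > Line 15 4.
Line 4 takes 130 more to reach its cap of 150 ; 240 left.
Line 19 takes 130 more to reach its cap of 140 ; 110 left.
Give Line 18 80 more to hit its cap of 110 ; 30 left.
Only 30 left; Line 15 takes them to reach 30.
Total = 10×140 + 4×30 + 8×110 + 18×150 = 5100.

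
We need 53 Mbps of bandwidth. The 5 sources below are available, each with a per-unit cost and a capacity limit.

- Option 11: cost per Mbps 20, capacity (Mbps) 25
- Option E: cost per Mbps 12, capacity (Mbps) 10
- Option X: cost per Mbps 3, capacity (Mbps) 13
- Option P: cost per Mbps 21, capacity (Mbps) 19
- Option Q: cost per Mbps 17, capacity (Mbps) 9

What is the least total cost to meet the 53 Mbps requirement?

Fill from the cheapest source first.
Take 13 from Option X at 3 → need 40 more.
Option E at 12: take all 10 Mbps → 30 still needed.
Take 9 from Option Q at 17 → need 21 more.
Take 21 from Option 11 at 20 to finish.
Option P: unused.
Cost = 13×3 + 10×12 + 9×17 + 21×20 = 732.

732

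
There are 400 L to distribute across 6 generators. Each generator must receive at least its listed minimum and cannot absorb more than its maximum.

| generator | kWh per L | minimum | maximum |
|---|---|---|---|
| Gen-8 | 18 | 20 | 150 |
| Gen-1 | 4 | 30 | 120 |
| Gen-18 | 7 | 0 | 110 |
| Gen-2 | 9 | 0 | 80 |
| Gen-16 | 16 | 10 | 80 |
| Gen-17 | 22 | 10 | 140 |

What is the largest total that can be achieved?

Meeting every minimum uses 20+30+0+0+10+10 = 70 L, leaving 330.
Highest kWh per L first: Gen-17 22 > Gen-8 18 > Gen-16 16 > Gen-2 9 > Gen-18 7 > Gen-1 4.
Give Gen-17 130 more to hit its cap of 140 — 200 left.
Gen-8: +130 to 150 (cap) — 70 left.
Gen-16: +70 to 80 (cap) — 0 left.
Total = 18×150 + 4×30 + 16×80 + 22×140 = 7180.

7180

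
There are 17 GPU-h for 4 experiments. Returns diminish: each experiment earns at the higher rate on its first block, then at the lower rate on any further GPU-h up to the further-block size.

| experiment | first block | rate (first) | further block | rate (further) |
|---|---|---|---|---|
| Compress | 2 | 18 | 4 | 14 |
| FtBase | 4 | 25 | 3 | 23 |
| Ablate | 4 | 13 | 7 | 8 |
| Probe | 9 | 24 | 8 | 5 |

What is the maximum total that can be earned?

403

Rank every tier by rate: FtBase/T1 25 > Probe/T1 24 > FtBase/T2 23 > Compress/T1 18 > Compress/T2 14 > Ablate/T1 13 > Ablate/T2 8 > Probe/T2 5.
FtBase T1 at 25: fill all 4 ; 13 left.
Probe T1 at 24: fill all 9 ; 4 left.
Fill FtBase T2 block (3 at 23) ; 1 left.
1 remain; put them into Compress T1 at 18.
Total = 25×4 + 24×9 + 23×3 + 18×1 = 403.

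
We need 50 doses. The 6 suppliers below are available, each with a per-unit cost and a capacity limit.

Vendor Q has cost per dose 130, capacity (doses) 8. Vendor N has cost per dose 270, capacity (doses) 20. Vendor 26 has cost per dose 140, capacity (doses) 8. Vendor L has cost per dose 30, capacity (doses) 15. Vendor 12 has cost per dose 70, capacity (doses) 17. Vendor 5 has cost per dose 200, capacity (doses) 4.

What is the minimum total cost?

4200

Cheapest first:
Vendor L at 30: take all 15 doses — 35 still needed.
Vendor 12 at 70: take all 17 doses — 18 still needed.
Take 8 from Vendor Q at 130 — need 10 more.
Take 8 from Vendor 26 at 140 — need 2 more.
Take 2 from Vendor 5 at 200 to finish.
Vendor N: unused.
Cost = 15×30 + 17×70 + 8×130 + 8×140 + 2×200 = 4200.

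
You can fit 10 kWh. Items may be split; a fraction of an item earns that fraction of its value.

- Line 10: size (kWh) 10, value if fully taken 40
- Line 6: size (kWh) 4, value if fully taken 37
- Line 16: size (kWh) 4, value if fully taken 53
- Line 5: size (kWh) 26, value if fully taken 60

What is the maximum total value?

Rank by value-to-size ratio: Line 16 53/4≈13.2, Line 6 37/4≈9.25, Line 10 40/10≈4, Line 5 60/26≈2.31.
Line 16: take in full, 4 kWh for value 53 ; 6 left.
Line 6: take in full, 4 kWh for value 37 ; 2 left.
Fill the last 2 kWh with part of Line 10: 2/10 of it earns 8.
Total value = 98.

98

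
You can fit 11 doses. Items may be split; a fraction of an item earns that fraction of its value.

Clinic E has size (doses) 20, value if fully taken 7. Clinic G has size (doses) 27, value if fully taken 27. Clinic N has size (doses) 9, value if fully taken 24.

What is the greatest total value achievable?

26

Sort by value density: Clinic N 24/9≈2.67, Clinic G 27/27≈1, Clinic E 7/20≈0.35.
Take all of Clinic N (9 doses, value 24) → 2 doses left.
Fill the last 2 doses with part of Clinic G: 2/27 of it earns 2.
Total value = 26.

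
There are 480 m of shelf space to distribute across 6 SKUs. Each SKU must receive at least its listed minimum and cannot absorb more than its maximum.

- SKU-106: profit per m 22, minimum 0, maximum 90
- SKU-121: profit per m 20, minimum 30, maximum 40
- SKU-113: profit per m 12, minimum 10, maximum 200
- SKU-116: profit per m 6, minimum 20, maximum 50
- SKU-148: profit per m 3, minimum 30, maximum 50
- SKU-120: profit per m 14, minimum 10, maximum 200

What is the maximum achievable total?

Meeting every minimum uses 0+30+10+20+30+10 = 100 m, leaving 380.
Highest profit per m first: SKU-106 22 > SKU-121 20 > SKU-120 14 > SKU-113 12 > SKU-116 6 > SKU-148 3.
SKU-106 takes 90 more to reach its cap of 90 — 290 left.
SKU-121: +10 to 40 (cap) — 280 left.
SKU-120 takes 190 more to reach its cap of 200 — 90 left.
SKU-113: +90 (room for 190) → 100. Pool exhausted.
Total = 22×90 + 20×40 + 12×100 + 6×20 + 3×30 + 14×200 = 6990.

6990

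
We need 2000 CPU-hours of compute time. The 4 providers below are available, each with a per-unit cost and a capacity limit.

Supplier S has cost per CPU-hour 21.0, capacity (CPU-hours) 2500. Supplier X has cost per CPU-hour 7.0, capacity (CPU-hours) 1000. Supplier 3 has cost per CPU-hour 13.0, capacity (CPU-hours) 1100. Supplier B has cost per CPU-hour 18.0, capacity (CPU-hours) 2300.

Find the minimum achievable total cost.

20000

Use providers in increasing cost order.
Take 1000 from Supplier X at 7.0 → need 1000 more.
Supplier 3 (13.0): take the remaining 1000 → done.
Supplier B, Supplier S: unused.
Cost = 1000×7.0 + 1000×13.0 = 20000.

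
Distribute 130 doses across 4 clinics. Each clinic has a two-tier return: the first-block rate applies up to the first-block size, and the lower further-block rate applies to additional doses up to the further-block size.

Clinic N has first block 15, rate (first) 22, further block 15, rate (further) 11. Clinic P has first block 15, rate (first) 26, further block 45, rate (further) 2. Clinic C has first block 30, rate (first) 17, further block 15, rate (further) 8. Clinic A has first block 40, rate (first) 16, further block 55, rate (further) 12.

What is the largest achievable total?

2230

Rank every tier by rate: Clinic P/T1 26 > Clinic N/T1 22 > Clinic C/T1 17 > Clinic A/T1 16 > Clinic A/T2 12 > Clinic N/T2 11 > Clinic C/T2 8 > Clinic P/T2 2.
Clinic P T1 at 26: fill all 15 ; 115 left.
Clinic N T1 at 22: fill all 15 ; 100 left.
Fill Clinic C T1 block (30 at 17) ; 70 left.
Clinic A T1 at 16: fill all 40 ; 30 left.
30 remain; put them into Clinic A T2 at 12.
Total = 26×15 + 22×15 + 17×30 + 16×40 + 12×30 = 2230.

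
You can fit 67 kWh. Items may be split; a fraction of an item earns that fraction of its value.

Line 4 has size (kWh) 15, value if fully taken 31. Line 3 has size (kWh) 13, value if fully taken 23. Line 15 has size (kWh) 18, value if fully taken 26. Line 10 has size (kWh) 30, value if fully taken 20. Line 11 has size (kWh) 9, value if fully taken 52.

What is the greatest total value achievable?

140

Rank by value-to-size ratio: Line 11 52/9≈5.78, Line 4 31/15≈2.07, Line 3 23/13≈1.77, Line 15 26/18≈1.44, Line 10 20/30≈0.667.
Take all of Line 11 (9 kWh, value 52) ; 58 kWh left.
Line 4: take in full, 15 kWh for value 31 ; 43 left.
Line 3: take in full, 13 kWh for value 23 ; 30 left.
Take all of Line 15 (18 kWh, value 26) ; 12 kWh left.
12 kWh left: a 12/30 share of Line 10 gives 20×12/30 = 8.
Total value = 140.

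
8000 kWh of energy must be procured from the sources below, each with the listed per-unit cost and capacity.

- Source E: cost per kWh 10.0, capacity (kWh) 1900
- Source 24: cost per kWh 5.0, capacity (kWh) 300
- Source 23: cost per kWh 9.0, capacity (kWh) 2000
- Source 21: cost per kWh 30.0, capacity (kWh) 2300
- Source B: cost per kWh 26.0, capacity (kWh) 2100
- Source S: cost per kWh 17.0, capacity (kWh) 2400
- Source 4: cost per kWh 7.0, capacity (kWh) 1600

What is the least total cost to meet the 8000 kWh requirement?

87100

Fill from the cheapest source first.
Source 24 (5.0): use full 300 ; 7700 kWh to go.
Source 4 at 7.0: take all 1600 kWh ; 6100 still needed.
Source 23 (9.0): use full 2000 ; 4100 kWh to go.
Source E (10.0): use full 1900 ; 2200 kWh to go.
Source S at 17.0: take 2200 of its 2400 ; requirement met.
Source B, Source 21: unused.
Cost = 300×5.0 + 1600×7.0 + 2000×9.0 + 1900×10.0 + 2200×17.0 = 87100.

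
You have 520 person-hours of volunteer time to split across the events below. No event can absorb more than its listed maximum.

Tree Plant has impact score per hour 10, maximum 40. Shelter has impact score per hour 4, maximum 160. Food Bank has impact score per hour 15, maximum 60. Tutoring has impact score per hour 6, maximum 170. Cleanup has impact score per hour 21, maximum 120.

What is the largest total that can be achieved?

5360

Rank by impact score per hour: Cleanup 21 > Food Bank 15 > Tree Plant 10 > Tutoring 6 > Shelter 4.
Give Cleanup 120 to hit its cap of 120 → 400 left.
Food Bank: +60 to 60 (cap) → 340 left.
Give Tree Plant 40 to hit its cap of 40 → 300 left.
Tutoring takes 170 to reach its cap of 170 → 130 left.
Shelter has room for 160 but only 130 remain, so it gets 130.
Total = 10×40 + 4×130 + 15×60 + 6×170 + 21×120 = 5360.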